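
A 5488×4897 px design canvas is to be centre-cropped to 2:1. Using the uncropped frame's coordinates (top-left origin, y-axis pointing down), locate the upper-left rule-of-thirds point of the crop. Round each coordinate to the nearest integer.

x = 1829 px, y = 1991 px

5488/4897 < 2/1, so the 2:1 crop keeps the full width 5488 and trims height to 5488 × 1/2 = 2744.00 px.
Top offset = (4897 − 2744.00)/2 = 1076.50 px; left offset = 0.
Upper-left is one-third across and one-third down within the crop:
x = 0.00 + 1 × 5488.00/3 ≈ 1829; y = 1076.50 + 1 × 2744.00/3 ≈ 1991.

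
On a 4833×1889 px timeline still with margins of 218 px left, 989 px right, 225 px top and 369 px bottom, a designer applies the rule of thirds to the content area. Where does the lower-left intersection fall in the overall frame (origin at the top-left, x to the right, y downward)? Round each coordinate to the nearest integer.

x = 1427 px, y = 1088 px

Content width = 4833 − 218 − 989 = 3626 px; content height = 1889 − 225 − 369 = 1295 px.
Lower-left is one-third across and two-thirds down within the content area.
x = 218 + 1 × 3626/3 = 218 + 1208.67 ≈ 1427
y = 225 + 2 × 1295/3 = 225 + 863.33 ≈ 1088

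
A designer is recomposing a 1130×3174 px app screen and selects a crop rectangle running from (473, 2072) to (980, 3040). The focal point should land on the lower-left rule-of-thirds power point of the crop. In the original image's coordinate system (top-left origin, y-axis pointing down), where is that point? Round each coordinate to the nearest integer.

Crop width = 980 − 473 = 507 px; one third is 169.00 px.
Crop height = 3040 − 2072 = 968 px; one third is 322.67 px.
The lower-left point is one-third across and two-thirds down within the crop:
x = 473 + 1 × 169.00 ≈ 642; y = 2072 + 2 × 322.67 ≈ 2717.

(642, 2717)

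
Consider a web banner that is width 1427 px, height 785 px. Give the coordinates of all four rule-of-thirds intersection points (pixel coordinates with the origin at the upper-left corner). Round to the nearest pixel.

One third of 1427 is 475.67; one third of 785 is 261.67.
Vertical third lines at x = 476 and x = 951; horizontal third lines at y = 262 and y = 523.

(476, 262), (951, 262), (476, 523), (951, 523)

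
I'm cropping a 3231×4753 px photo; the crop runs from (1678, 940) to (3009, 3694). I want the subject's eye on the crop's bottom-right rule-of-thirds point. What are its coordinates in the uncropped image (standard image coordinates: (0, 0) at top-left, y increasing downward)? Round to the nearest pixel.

Crop width = 3009 − 1678 = 1331 px; one third is 443.67 px.
Crop height = 3694 − 940 = 2754 px; one third is 918.00 px.
The bottom-right point is two-thirds across and two-thirds down within the crop:
x = 1678 + 2 × 443.67 ≈ 2565; y = 940 + 2 × 918.00 ≈ 2776.

x = 2565 px, y = 2776 px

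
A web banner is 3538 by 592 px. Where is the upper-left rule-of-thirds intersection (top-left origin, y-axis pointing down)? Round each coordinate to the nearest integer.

x = 1179 px, y = 197 px

The upper-left point sits one-third of the way across and one-third of the way down.
x = 1 × 3538/3 ≈ 1179; y = 1 × 592/3 ≈ 197.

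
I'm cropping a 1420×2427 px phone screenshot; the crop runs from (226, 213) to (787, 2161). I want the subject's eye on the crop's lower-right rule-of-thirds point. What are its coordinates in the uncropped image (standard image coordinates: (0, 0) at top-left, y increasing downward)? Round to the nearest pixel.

(600, 1512)

Crop width = 787 − 226 = 561 px; one third is 187.00 px.
Crop height = 2161 − 213 = 1948 px; one third is 649.33 px.
The lower-right point is two-thirds across and two-thirds down within the crop:
x = 226 + 2 × 187.00 ≈ 600; y = 213 + 2 × 649.33 ≈ 1512.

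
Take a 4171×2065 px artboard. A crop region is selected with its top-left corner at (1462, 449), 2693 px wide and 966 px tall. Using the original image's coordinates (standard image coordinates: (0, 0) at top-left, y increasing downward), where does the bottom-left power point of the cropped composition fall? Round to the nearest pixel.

One third of the crop width 2693 is 897.67 px.
One third of the crop height 966 is 322.00 px.
The bottom-left point is one-third across and two-thirds down within the crop:
x = 1462 + 1 × 897.67 ≈ 2360; y = 449 + 2 × 322.00 ≈ 1093.

(2360, 1093)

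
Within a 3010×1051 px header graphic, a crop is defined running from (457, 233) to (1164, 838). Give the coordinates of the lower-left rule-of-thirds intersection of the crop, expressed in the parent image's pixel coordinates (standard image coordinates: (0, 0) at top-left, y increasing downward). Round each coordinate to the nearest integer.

x = 693 px, y = 636 px

Crop width = 1164 − 457 = 707 px; one third is 235.67 px.
Crop height = 838 − 233 = 605 px; one third is 201.67 px.
The lower-left point is one-third across and two-thirds down within the crop:
x = 457 + 1 × 235.67 ≈ 693; y = 233 + 2 × 201.67 ≈ 636.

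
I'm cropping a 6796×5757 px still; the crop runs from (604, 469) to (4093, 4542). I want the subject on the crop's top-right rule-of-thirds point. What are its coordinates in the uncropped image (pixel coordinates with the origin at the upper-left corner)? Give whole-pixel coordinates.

Crop width = 4093 − 604 = 3489 px; one third is 1163.00 px.
Crop height = 4542 − 469 = 4073 px; one third is 1357.67 px.
The top-right point is two-thirds across and one-third down within the crop:
x = 604 + 2 × 1163.00 ≈ 2930; y = 469 + 1 × 1357.67 ≈ 1827.

(2930, 1827)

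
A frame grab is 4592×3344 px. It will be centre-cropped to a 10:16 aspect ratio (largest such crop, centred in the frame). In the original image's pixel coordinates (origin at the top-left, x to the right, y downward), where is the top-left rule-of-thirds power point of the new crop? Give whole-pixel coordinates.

(1948, 1115)

4592/3344 > 10/16, so the 10:16 crop keeps the full height 3344 and trims width to 3344 × 10/16 = 2090.00 px.
Left offset = (4592 − 2090.00)/2 = 1251.00 px; top offset = 0.
Top-left is one-third across and one-third down within the crop:
x = 1251.00 + 1 × 2090.00/3 ≈ 1948; y = 0.00 + 1 × 3344.00/3 ≈ 1115.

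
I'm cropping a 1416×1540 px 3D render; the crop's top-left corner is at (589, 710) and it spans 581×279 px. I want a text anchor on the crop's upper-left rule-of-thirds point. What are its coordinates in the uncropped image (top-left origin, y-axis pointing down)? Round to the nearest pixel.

One third of the crop width 581 is 193.67 px.
One third of the crop height 279 is 93.00 px.
The upper-left point is one-third across and one-third down within the crop:
x = 589 + 1 × 193.67 ≈ 783; y = 710 + 1 × 93.00 ≈ 803.

(783, 803)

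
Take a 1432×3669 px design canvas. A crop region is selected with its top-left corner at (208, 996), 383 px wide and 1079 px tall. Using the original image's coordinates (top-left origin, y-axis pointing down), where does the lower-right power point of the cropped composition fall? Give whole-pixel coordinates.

One third of the crop width 383 is 127.67 px.
One third of the crop height 1079 is 359.67 px.
The lower-right point is two-thirds across and two-thirds down within the crop:
x = 208 + 2 × 127.67 ≈ 463; y = 996 + 2 × 359.67 ≈ 1715.

(463, 1715)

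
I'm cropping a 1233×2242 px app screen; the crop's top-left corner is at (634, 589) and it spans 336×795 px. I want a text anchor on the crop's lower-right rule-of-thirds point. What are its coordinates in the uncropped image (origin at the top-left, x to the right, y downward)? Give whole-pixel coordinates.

One third of the crop width 336 is 112.00 px.
One third of the crop height 795 is 265.00 px.
The lower-right point is two-thirds across and two-thirds down within the crop:
x = 634 + 2 × 112.00 ≈ 858; y = 589 + 2 × 265.00 ≈ 1119.

x = 858 px, y = 1119 px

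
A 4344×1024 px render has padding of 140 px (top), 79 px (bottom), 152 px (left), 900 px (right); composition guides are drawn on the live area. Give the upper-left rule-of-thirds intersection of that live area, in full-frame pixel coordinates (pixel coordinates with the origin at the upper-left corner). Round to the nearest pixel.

x = 1249 px, y = 408 px

Content width = 4344 − 152 − 900 = 3292 px; content height = 1024 − 140 − 79 = 805 px.
Upper-left is one-third across and one-third down within the live area.
x = 152 + 1 × 3292/3 = 152 + 1097.33 ≈ 1249
y = 140 + 1 × 805/3 = 140 + 268.33 ≈ 408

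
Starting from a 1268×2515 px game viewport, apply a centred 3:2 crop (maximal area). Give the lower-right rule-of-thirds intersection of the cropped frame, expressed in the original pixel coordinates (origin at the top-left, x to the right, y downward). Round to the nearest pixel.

1268/2515 < 3/2, so the 3:2 crop keeps the full width 1268 and trims height to 1268 × 2/3 = 845.33 px.
Top offset = (2515 − 845.33)/2 = 834.83 px; left offset = 0.
Lower-right is two-thirds across and two-thirds down within the crop:
x = 0.00 + 2 × 1268.00/3 ≈ 845; y = 834.83 + 2 × 845.33/3 ≈ 1398.

(845, 1398)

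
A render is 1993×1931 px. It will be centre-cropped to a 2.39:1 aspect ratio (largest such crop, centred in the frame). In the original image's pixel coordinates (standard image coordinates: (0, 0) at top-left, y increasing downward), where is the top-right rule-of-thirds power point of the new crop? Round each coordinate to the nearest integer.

1993/1931 < 2.39/1, so the 2.39:1 crop keeps the full width 1993 and trims height to 1993 × 1/2.39 = 833.89 px.
Top offset = (1931 − 833.89)/2 = 548.55 px; left offset = 0.
Top-right is two-thirds across and one-third down within the crop:
x = 0.00 + 2 × 1993.00/3 ≈ 1329; y = 548.55 + 1 × 833.89/3 ≈ 827.

(1329, 827)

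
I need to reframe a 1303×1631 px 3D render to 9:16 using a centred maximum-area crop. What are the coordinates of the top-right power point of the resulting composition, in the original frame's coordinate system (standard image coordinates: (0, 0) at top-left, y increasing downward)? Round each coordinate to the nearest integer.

x = 804 px, y = 544 px

1303/1631 > 9/16, so the 9:16 crop keeps the full height 1631 and trims width to 1631 × 9/16 = 917.44 px.
Left offset = (1303 − 917.44)/2 = 192.78 px; top offset = 0.
Top-right is two-thirds across and one-third down within the crop:
x = 192.78 + 2 × 917.44/3 ≈ 804; y = 0.00 + 1 × 1631.00/3 ≈ 544.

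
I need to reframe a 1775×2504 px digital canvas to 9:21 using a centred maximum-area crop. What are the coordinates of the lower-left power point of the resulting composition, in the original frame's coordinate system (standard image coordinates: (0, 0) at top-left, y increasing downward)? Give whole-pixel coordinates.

1775/2504 > 9/21, so the 9:21 crop keeps the full height 2504 and trims width to 2504 × 9/21 = 1073.14 px.
Left offset = (1775 − 1073.14)/2 = 350.93 px; top offset = 0.
Lower-left is one-third across and two-thirds down within the crop:
x = 350.93 + 1 × 1073.14/3 ≈ 709; y = 0.00 + 2 × 2504.00/3 ≈ 1669.

(709, 1669)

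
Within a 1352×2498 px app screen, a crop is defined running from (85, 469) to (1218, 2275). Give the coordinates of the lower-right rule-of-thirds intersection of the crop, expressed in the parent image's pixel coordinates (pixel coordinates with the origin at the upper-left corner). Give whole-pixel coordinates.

Crop width = 1218 − 85 = 1133 px; one third is 377.67 px.
Crop height = 2275 − 469 = 1806 px; one third is 602.00 px.
The lower-right point is two-thirds across and two-thirds down within the crop:
x = 85 + 2 × 377.67 ≈ 840; y = 469 + 2 × 602.00 ≈ 1673.

x = 840 px, y = 1673 px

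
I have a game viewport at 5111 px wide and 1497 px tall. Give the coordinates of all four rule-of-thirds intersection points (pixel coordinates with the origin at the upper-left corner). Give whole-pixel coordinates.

(1704, 499), (3407, 499), (1704, 998), (3407, 998)

One third of 5111 is 1703.67; one third of 1497 is 499.
Vertical third lines at x = 1704 and x = 3407; horizontal third lines at y = 499 and y = 998.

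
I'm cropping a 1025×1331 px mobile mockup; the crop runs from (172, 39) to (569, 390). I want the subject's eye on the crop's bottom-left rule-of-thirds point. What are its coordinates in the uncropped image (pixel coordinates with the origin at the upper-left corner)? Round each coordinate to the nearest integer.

Crop width = 569 − 172 = 397 px; one third is 132.33 px.
Crop height = 390 − 39 = 351 px; one third is 117.00 px.
The bottom-left point is one-third across and two-thirds down within the crop:
x = 172 + 1 × 132.33 ≈ 304; y = 39 + 2 × 117.00 ≈ 273.

(304, 273)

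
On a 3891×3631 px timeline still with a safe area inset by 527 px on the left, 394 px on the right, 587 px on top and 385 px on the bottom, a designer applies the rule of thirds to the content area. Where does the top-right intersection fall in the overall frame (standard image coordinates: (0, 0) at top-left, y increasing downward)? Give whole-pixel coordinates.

Content width = 3891 − 527 − 394 = 2970 px; content height = 3631 − 587 − 385 = 2659 px.
Top-right is two-thirds across and one-third down within the content area.
x = 527 + 2 × 2970/3 = 527 + 1980.00 ≈ 2507
y = 587 + 1 × 2659/3 = 587 + 886.33 ≈ 1473

x = 2507 px, y = 1473 px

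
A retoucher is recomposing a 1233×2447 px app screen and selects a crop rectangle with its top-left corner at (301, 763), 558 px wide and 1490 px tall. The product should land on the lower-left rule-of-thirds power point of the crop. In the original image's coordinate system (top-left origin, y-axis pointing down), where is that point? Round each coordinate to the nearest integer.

(487, 1756)

One third of the crop width 558 is 186.00 px.
One third of the crop height 1490 is 496.67 px.
The lower-left point is one-third across and two-thirds down within the crop:
x = 301 + 1 × 186.00 ≈ 487; y = 763 + 2 × 496.67 ≈ 1756.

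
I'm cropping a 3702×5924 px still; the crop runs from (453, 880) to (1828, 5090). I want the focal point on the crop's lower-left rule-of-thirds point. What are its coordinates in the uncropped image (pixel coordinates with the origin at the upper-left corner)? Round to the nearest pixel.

(911, 3687)

Crop width = 1828 − 453 = 1375 px; one third is 458.33 px.
Crop height = 5090 − 880 = 4210 px; one third is 1403.33 px.
The lower-left point is one-third across and two-thirds down within the crop:
x = 453 + 1 × 458.33 ≈ 911; y = 880 + 2 × 1403.33 ≈ 3687.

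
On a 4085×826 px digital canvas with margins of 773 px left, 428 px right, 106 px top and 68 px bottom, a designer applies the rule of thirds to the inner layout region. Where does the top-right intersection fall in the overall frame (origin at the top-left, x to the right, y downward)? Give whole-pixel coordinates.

x = 2696 px, y = 323 px

Content width = 4085 − 773 − 428 = 2884 px; content height = 826 − 106 − 68 = 652 px.
Top-right is two-thirds across and one-third down within the inner layout region.
x = 773 + 2 × 2884/3 = 773 + 1922.67 ≈ 2696
y = 106 + 1 × 652/3 = 106 + 217.33 ≈ 323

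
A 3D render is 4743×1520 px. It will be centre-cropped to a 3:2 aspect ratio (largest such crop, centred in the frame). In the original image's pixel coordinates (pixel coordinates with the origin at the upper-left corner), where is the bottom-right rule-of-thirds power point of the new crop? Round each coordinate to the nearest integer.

(2752, 1013)

4743/1520 > 3/2, so the 3:2 crop keeps the full height 1520 and trims width to 1520 × 3/2 = 2280.00 px.
Left offset = (4743 − 2280.00)/2 = 1231.50 px; top offset = 0.
Bottom-right is two-thirds across and two-thirds down within the crop:
x = 1231.50 + 2 × 2280.00/3 ≈ 2752; y = 0.00 + 2 × 1520.00/3 ≈ 1013.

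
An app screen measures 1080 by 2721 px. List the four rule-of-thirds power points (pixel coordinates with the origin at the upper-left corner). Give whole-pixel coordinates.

One third of 1080 is 360; one third of 2721 is 907.
Vertical third lines at x = 360 and x = 720; horizontal third lines at y = 907 and y = 1814.

(360, 907), (720, 907), (360, 1814), (720, 1814)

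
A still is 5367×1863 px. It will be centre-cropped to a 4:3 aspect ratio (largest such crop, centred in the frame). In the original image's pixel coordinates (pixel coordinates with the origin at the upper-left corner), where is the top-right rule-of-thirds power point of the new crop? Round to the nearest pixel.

(3098, 621)

5367/1863 > 4/3, so the 4:3 crop keeps the full height 1863 and trims width to 1863 × 4/3 = 2484.00 px.
Left offset = (5367 − 2484.00)/2 = 1441.50 px; top offset = 0.
Top-right is two-thirds across and one-third down within the crop:
x = 1441.50 + 2 × 2484.00/3 ≈ 3098; y = 0.00 + 1 × 1863.00/3 ≈ 621.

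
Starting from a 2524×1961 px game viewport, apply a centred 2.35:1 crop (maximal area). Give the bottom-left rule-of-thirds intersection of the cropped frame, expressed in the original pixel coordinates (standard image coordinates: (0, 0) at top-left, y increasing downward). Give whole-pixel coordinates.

2524/1961 < 2.35/1, so the 2.35:1 crop keeps the full width 2524 and trims height to 2524 × 1/2.35 = 1074.04 px.
Top offset = (1961 − 1074.04)/2 = 443.48 px; left offset = 0.
Bottom-left is one-third across and two-thirds down within the crop:
x = 0.00 + 1 × 2524.00/3 ≈ 841; y = 443.48 + 2 × 1074.04/3 ≈ 1160.

x = 841 px, y = 1160 px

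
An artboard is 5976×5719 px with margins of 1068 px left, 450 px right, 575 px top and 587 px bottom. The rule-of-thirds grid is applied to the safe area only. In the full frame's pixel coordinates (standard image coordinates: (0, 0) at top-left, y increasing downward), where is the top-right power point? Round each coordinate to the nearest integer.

(4040, 2094)

Content width = 5976 − 1068 − 450 = 4458 px; content height = 5719 − 575 − 587 = 4557 px.
Top-right is two-thirds across and one-third down within the safe area.
x = 1068 + 2 × 4458/3 = 1068 + 2972.00 ≈ 4040
y = 575 + 1 × 4557/3 = 575 + 1519.00 ≈ 2094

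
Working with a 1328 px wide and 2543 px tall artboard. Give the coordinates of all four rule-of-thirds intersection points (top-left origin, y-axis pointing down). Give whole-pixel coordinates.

(443, 848), (885, 848), (443, 1695), (885, 1695)

One third of 1328 is 442.67; one third of 2543 is 847.67.
Vertical third lines at x = 443 and x = 885; horizontal third lines at y = 848 and y = 1695.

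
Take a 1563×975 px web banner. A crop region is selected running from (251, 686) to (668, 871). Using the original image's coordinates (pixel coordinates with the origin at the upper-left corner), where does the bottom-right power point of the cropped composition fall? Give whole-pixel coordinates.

x = 529 px, y = 809 px

Crop width = 668 − 251 = 417 px; one third is 139.00 px.
Crop height = 871 − 686 = 185 px; one third is 61.67 px.
The bottom-right point is two-thirds across and two-thirds down within the crop:
x = 251 + 2 × 139.00 ≈ 529; y = 686 + 2 × 61.67 ≈ 809.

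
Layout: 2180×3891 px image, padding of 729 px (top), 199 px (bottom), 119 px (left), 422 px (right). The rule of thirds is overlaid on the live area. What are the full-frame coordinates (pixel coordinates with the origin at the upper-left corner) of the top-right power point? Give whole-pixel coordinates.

Content width = 2180 − 119 − 422 = 1639 px; content height = 3891 − 729 − 199 = 2963 px.
Top-right is two-thirds across and one-third down within the live area.
x = 119 + 2 × 1639/3 = 119 + 1092.67 ≈ 1212
y = 729 + 1 × 2963/3 = 729 + 987.67 ≈ 1717

(1212, 1717)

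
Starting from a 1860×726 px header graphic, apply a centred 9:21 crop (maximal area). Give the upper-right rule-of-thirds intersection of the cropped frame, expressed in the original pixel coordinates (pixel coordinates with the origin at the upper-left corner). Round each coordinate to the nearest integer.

(982, 242)

1860/726 > 9/21, so the 9:21 crop keeps the full height 726 and trims width to 726 × 9/21 = 311.14 px.
Left offset = (1860 − 311.14)/2 = 774.43 px; top offset = 0.
Upper-right is two-thirds across and one-third down within the crop:
x = 774.43 + 2 × 311.14/3 ≈ 982; y = 0.00 + 1 × 726.00/3 ≈ 242.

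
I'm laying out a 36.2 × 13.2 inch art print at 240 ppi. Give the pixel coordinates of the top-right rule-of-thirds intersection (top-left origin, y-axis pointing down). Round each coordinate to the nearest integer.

In pixels the canvas is 36.2 × 240 = 8688 wide and 13.2 × 240 = 3168 tall.
The top-right point is two-thirds across and one-third down:
x = 2 × 8688/3 ≈ 5792; y = 1 × 3168/3 ≈ 1056.

(5792, 1056)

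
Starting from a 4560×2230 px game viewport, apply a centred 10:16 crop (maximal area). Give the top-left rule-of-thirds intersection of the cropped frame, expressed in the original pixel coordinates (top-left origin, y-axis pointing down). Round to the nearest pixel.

(2048, 743)

4560/2230 > 10/16, so the 10:16 crop keeps the full height 2230 and trims width to 2230 × 10/16 = 1393.75 px.
Left offset = (4560 − 1393.75)/2 = 1583.12 px; top offset = 0.
Top-left is one-third across and one-third down within the crop:
x = 1583.12 + 1 × 1393.75/3 ≈ 2048; y = 0.00 + 1 × 2230.00/3 ≈ 743.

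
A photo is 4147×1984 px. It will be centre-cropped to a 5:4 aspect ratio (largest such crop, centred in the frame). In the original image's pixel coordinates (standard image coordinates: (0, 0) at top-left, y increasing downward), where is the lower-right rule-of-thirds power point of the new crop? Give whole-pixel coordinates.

x = 2487 px, y = 1323 px

4147/1984 > 5/4, so the 5:4 crop keeps the full height 1984 and trims width to 1984 × 5/4 = 2480.00 px.
Left offset = (4147 − 2480.00)/2 = 833.50 px; top offset = 0.
Lower-right is two-thirds across and two-thirds down within the crop:
x = 833.50 + 2 × 2480.00/3 ≈ 2487; y = 0.00 + 2 × 1984.00/3 ≈ 1323.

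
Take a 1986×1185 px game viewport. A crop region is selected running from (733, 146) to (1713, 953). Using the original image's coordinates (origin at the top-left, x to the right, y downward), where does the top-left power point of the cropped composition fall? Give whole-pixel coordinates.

Crop width = 1713 − 733 = 980 px; one third is 326.67 px.
Crop height = 953 − 146 = 807 px; one third is 269.00 px.
The top-left point is one-third across and one-third down within the crop:
x = 733 + 1 × 326.67 ≈ 1060; y = 146 + 1 × 269.00 ≈ 415.

(1060, 415)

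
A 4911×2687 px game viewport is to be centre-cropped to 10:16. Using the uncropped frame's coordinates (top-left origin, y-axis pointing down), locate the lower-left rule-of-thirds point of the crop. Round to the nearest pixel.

x = 2176 px, y = 1791 px

4911/2687 > 10/16, so the 10:16 crop keeps the full height 2687 and trims width to 2687 × 10/16 = 1679.38 px.
Left offset = (4911 − 1679.38)/2 = 1615.81 px; top offset = 0.
Lower-left is one-third across and two-thirds down within the crop:
x = 1615.81 + 1 × 1679.38/3 ≈ 2176; y = 0.00 + 2 × 2687.00/3 ≈ 1791.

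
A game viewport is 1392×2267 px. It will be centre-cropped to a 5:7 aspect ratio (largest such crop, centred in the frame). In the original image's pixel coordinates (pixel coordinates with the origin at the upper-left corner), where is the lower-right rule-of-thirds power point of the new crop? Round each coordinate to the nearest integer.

1392/2267 < 5/7, so the 5:7 crop keeps the full width 1392 and trims height to 1392 × 7/5 = 1948.80 px.
Top offset = (2267 − 1948.80)/2 = 159.10 px; left offset = 0.
Lower-right is two-thirds across and two-thirds down within the crop:
x = 0.00 + 2 × 1392.00/3 ≈ 928; y = 159.10 + 2 × 1948.80/3 ≈ 1458.

x = 928 px, y = 1458 px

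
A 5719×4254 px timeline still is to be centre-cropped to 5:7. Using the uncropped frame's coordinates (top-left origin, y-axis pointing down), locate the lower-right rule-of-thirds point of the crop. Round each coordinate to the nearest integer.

5719/4254 > 5/7, so the 5:7 crop keeps the full height 4254 and trims width to 4254 × 5/7 = 3038.57 px.
Left offset = (5719 − 3038.57)/2 = 1340.21 px; top offset = 0.
Lower-right is two-thirds across and two-thirds down within the crop:
x = 1340.21 + 2 × 3038.57/3 ≈ 3366; y = 0.00 + 2 × 4254.00/3 ≈ 2836.

(3366, 2836)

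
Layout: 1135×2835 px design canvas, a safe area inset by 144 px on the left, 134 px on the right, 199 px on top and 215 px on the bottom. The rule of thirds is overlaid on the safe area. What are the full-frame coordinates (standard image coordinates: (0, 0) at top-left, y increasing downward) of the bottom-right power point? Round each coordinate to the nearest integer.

x = 715 px, y = 1813 px

Content width = 1135 − 144 − 134 = 857 px; content height = 2835 − 199 − 215 = 2421 px.
Bottom-right is two-thirds across and two-thirds down within the safe area.
x = 144 + 2 × 857/3 = 144 + 571.33 ≈ 715
y = 199 + 2 × 2421/3 = 199 + 1614.00 ≈ 1813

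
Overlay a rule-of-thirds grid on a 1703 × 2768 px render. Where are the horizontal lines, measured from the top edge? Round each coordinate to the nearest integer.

2768 / 3 = 922.67, so the horizontal lines sit at one and two thirds of 2768.

923 px and 1845 px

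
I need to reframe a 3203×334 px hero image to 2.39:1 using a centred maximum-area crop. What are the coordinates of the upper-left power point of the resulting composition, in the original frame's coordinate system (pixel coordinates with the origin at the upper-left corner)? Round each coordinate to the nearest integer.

(1468, 111)

3203/334 > 2.39/1, so the 2.39:1 crop keeps the full height 334 and trims width to 334 × 2.39/1 = 798.26 px.
Left offset = (3203 − 798.26)/2 = 1202.37 px; top offset = 0.
Upper-left is one-third across and one-third down within the crop:
x = 1202.37 + 1 × 798.26/3 ≈ 1468; y = 0.00 + 1 × 334.00/3 ≈ 111.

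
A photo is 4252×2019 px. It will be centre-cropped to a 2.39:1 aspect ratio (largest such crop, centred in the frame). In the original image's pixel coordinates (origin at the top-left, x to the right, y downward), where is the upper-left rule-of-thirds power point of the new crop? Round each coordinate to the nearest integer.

4252/2019 < 2.39/1, so the 2.39:1 crop keeps the full width 4252 and trims height to 4252 × 1/2.39 = 1779.08 px.
Top offset = (2019 − 1779.08)/2 = 119.96 px; left offset = 0.
Upper-left is one-third across and one-third down within the crop:
x = 0.00 + 1 × 4252.00/3 ≈ 1417; y = 119.96 + 1 × 1779.08/3 ≈ 713.

(1417, 713)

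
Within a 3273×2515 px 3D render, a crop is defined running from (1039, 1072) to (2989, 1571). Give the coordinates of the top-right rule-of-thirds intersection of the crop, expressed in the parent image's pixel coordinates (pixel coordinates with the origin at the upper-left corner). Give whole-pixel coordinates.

Crop width = 2989 − 1039 = 1950 px; one third is 650.00 px.
Crop height = 1571 − 1072 = 499 px; one third is 166.33 px.
The top-right point is two-thirds across and one-third down within the crop:
x = 1039 + 2 × 650.00 ≈ 2339; y = 1072 + 1 × 166.33 ≈ 1238.

(2339, 1238)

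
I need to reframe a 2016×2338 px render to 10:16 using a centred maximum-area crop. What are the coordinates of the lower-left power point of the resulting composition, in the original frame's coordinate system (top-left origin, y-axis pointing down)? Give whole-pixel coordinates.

(764, 1559)

2016/2338 > 10/16, so the 10:16 crop keeps the full height 2338 and trims width to 2338 × 10/16 = 1461.25 px.
Left offset = (2016 − 1461.25)/2 = 277.38 px; top offset = 0.
Lower-left is one-third across and two-thirds down within the crop:
x = 277.38 + 1 × 1461.25/3 ≈ 764; y = 0.00 + 2 × 2338.00/3 ≈ 1559.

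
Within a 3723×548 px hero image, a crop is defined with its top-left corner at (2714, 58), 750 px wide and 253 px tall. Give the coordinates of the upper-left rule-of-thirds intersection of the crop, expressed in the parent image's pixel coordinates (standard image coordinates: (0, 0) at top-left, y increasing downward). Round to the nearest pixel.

One third of the crop width 750 is 250.00 px.
One third of the crop height 253 is 84.33 px.
The upper-left point is one-third across and one-third down within the crop:
x = 2714 + 1 × 250.00 ≈ 2964; y = 58 + 1 × 84.33 ≈ 142.

x = 2964 px, y = 142 px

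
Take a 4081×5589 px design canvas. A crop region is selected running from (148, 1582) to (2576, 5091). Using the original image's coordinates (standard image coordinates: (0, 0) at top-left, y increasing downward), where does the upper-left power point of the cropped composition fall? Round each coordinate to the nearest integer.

(957, 2752)

Crop width = 2576 − 148 = 2428 px; one third is 809.33 px.
Crop height = 5091 − 1582 = 3509 px; one third is 1169.67 px.
The upper-left point is one-third across and one-third down within the crop:
x = 148 + 1 × 809.33 ≈ 957; y = 1582 + 1 × 1169.67 ≈ 2752.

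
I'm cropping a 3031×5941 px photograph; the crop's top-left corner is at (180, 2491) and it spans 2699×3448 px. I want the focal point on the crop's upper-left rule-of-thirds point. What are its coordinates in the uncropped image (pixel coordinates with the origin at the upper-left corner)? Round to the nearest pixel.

One third of the crop width 2699 is 899.67 px.
One third of the crop height 3448 is 1149.33 px.
The upper-left point is one-third across and one-third down within the crop:
x = 180 + 1 × 899.67 ≈ 1080; y = 2491 + 1 × 1149.33 ≈ 3640.

(1080, 3640)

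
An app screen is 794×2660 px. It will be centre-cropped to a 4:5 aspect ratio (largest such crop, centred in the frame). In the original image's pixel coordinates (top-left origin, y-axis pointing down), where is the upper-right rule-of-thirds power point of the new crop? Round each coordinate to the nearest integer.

x = 529 px, y = 1165 px

794/2660 < 4/5, so the 4:5 crop keeps the full width 794 and trims height to 794 × 5/4 = 992.50 px.
Top offset = (2660 − 992.50)/2 = 833.75 px; left offset = 0.
Upper-right is two-thirds across and one-third down within the crop:
x = 0.00 + 2 × 794.00/3 ≈ 529; y = 833.75 + 1 × 992.50/3 ≈ 1165.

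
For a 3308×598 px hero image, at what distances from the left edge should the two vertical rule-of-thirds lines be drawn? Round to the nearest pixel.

3308 / 3 = 1102.67, so the vertical lines sit at one and two thirds of 3308.

x = 1103 px and x = 2205 px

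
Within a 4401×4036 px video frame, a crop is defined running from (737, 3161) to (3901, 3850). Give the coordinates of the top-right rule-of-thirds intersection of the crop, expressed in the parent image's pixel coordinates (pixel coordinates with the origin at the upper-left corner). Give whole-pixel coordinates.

Crop width = 3901 − 737 = 3164 px; one third is 1054.67 px.
Crop height = 3850 − 3161 = 689 px; one third is 229.67 px.
The top-right point is two-thirds across and one-third down within the crop:
x = 737 + 2 × 1054.67 ≈ 2846; y = 3161 + 1 × 229.67 ≈ 3391.

(2846, 3391)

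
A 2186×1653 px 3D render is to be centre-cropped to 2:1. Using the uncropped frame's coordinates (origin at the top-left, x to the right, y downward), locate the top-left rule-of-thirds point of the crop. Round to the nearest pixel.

2186/1653 < 2/1, so the 2:1 crop keeps the full width 2186 and trims height to 2186 × 1/2 = 1093.00 px.
Top offset = (1653 − 1093.00)/2 = 280.00 px; left offset = 0.
Top-left is one-third across and one-third down within the crop:
x = 0.00 + 1 × 2186.00/3 ≈ 729; y = 280.00 + 1 × 1093.00/3 ≈ 644.

(729, 644)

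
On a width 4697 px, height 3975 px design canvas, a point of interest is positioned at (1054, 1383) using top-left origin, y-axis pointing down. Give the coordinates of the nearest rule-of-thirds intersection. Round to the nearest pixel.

x = 1566 px, y = 1325 px

Third lines: x ∈ {1566, 3131}, y ∈ {1325, 2650}.
1054 is closer to x = 1566; 1383 is closer to y = 1325.
So the nearest intersection is the upper-left power point.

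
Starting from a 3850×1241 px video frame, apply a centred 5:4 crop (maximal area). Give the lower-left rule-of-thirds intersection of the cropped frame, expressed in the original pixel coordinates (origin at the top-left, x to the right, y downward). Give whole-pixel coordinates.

3850/1241 > 5/4, so the 5:4 crop keeps the full height 1241 and trims width to 1241 × 5/4 = 1551.25 px.
Left offset = (3850 − 1551.25)/2 = 1149.38 px; top offset = 0.
Lower-left is one-third across and two-thirds down within the crop:
x = 1149.38 + 1 × 1551.25/3 ≈ 1666; y = 0.00 + 2 × 1241.00/3 ≈ 827.

x = 1666 px, y = 827 px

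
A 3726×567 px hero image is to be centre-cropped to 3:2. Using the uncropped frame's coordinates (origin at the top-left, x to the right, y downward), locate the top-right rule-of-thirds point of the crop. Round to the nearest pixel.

3726/567 > 3/2, so the 3:2 crop keeps the full height 567 and trims width to 567 × 3/2 = 850.50 px.
Left offset = (3726 − 850.50)/2 = 1437.75 px; top offset = 0.
Top-right is two-thirds across and one-third down within the crop:
x = 1437.75 + 2 × 850.50/3 ≈ 2005; y = 0.00 + 1 × 567.00/3 ≈ 189.

x = 2005 px, y = 189 px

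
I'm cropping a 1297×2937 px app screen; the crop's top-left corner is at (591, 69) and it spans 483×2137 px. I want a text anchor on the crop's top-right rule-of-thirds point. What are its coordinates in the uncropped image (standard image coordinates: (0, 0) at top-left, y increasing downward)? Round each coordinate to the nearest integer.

One third of the crop width 483 is 161.00 px.
One third of the crop height 2137 is 712.33 px.
The top-right point is two-thirds across and one-third down within the crop:
x = 591 + 2 × 161.00 ≈ 913; y = 69 + 1 × 712.33 ≈ 781.

x = 913 px, y = 781 px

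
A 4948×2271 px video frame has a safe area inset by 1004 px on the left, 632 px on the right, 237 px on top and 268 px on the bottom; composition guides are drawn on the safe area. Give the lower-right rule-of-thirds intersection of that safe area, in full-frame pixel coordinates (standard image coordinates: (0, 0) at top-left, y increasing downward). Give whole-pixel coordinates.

Content width = 4948 − 1004 − 632 = 3312 px; content height = 2271 − 237 − 268 = 1766 px.
Lower-right is two-thirds across and two-thirds down within the safe area.
x = 1004 + 2 × 3312/3 = 1004 + 2208.00 ≈ 3212
y = 237 + 2 × 1766/3 = 237 + 1177.33 ≈ 1414

x = 3212 px, y = 1414 px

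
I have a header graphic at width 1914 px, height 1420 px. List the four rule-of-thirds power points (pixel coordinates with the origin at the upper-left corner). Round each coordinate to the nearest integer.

One third of 1914 is 638; one third of 1420 is 473.33.
Vertical third lines at x = 638 and x = 1276; horizontal third lines at y = 473 and y = 947.

(638, 473), (1276, 473), (638, 947), (1276, 947)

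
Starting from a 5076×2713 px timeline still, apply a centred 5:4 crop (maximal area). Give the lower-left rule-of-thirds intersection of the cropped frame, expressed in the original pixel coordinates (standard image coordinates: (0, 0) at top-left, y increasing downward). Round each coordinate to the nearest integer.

5076/2713 > 5/4, so the 5:4 crop keeps the full height 2713 and trims width to 2713 × 5/4 = 3391.25 px.
Left offset = (5076 − 3391.25)/2 = 842.38 px; top offset = 0.
Lower-left is one-third across and two-thirds down within the crop:
x = 842.38 + 1 × 3391.25/3 ≈ 1973; y = 0.00 + 2 × 2713.00/3 ≈ 1809.

(1973, 1809)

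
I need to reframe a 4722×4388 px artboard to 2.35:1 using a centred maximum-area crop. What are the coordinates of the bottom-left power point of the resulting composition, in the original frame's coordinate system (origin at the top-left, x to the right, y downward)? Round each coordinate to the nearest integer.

4722/4388 < 2.35/1, so the 2.35:1 crop keeps the full width 4722 and trims height to 4722 × 1/2.35 = 2009.36 px.
Top offset = (4388 − 2009.36)/2 = 1189.32 px; left offset = 0.
Bottom-left is one-third across and two-thirds down within the crop:
x = 0.00 + 1 × 4722.00/3 ≈ 1574; y = 1189.32 + 2 × 2009.36/3 ≈ 2529.

(1574, 2529)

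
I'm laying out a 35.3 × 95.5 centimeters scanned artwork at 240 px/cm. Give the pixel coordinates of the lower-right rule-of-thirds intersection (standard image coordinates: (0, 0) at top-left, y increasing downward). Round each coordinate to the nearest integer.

(5648, 15280)

In pixels the canvas is 35.3 × 240 = 8472 wide and 95.5 × 240 = 22920 tall.
The lower-right point is two-thirds across and two-thirds down:
x = 2 × 8472/3 ≈ 5648; y = 2 × 22920/3 ≈ 15280.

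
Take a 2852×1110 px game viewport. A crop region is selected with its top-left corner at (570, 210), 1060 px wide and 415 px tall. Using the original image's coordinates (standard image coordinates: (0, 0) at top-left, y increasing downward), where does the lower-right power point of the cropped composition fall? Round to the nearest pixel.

x = 1277 px, y = 487 px

One third of the crop width 1060 is 353.33 px.
One third of the crop height 415 is 138.33 px.
The lower-right point is two-thirds across and two-thirds down within the crop:
x = 570 + 2 × 353.33 ≈ 1277; y = 210 + 2 × 138.33 ≈ 487.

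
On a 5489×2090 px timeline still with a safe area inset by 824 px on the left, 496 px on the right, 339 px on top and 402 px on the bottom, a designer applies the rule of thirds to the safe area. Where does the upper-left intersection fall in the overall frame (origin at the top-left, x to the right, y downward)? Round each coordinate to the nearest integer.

Content width = 5489 − 824 − 496 = 4169 px; content height = 2090 − 339 − 402 = 1349 px.
Upper-left is one-third across and one-third down within the safe area.
x = 824 + 1 × 4169/3 = 824 + 1389.67 ≈ 2214
y = 339 + 1 × 1349/3 = 339 + 449.67 ≈ 789

(2214, 789)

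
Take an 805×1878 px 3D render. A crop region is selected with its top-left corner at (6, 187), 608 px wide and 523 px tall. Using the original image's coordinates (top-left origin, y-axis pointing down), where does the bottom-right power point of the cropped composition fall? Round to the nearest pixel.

One third of the crop width 608 is 202.67 px.
One third of the crop height 523 is 174.33 px.
The bottom-right point is two-thirds across and two-thirds down within the crop:
x = 6 + 2 × 202.67 ≈ 411; y = 187 + 2 × 174.33 ≈ 536.

(411, 536)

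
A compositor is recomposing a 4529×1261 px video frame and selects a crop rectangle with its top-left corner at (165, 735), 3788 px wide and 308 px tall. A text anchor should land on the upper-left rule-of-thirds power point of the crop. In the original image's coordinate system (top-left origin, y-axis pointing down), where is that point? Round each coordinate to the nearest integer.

One third of the crop width 3788 is 1262.67 px.
One third of the crop height 308 is 102.67 px.
The upper-left point is one-third across and one-third down within the crop:
x = 165 + 1 × 1262.67 ≈ 1428; y = 735 + 1 × 102.67 ≈ 838.

x = 1428 px, y = 838 px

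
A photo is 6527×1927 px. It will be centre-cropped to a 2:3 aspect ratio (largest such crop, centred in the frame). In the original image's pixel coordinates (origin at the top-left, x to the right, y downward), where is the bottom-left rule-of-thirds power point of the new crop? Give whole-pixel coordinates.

x = 3049 px, y = 1285 px

6527/1927 > 2/3, so the 2:3 crop keeps the full height 1927 and trims width to 1927 × 2/3 = 1284.67 px.
Left offset = (6527 − 1284.67)/2 = 2621.17 px; top offset = 0.
Bottom-left is one-third across and two-thirds down within the crop:
x = 2621.17 + 1 × 1284.67/3 ≈ 3049; y = 0.00 + 2 × 1927.00/3 ≈ 1285.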